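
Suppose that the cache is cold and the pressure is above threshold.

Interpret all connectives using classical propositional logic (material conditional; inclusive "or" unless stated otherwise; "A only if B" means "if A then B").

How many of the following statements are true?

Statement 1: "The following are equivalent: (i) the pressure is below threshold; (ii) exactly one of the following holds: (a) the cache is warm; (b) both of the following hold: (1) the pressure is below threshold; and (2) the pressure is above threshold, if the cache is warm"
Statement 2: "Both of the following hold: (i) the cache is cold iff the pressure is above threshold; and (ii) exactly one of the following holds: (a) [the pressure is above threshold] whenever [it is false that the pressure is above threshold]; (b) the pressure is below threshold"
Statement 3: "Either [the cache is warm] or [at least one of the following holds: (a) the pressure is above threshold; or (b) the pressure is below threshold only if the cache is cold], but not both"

Let Q = "the pressure is above threshold" (True), P = "the cache is warm" (False).

Statement 1: In symbols: not Q iff (P xor (not Q and (P -> Q)))

not Q = not True = False
not Q = not True = False
P -> Q = False -> True = True
not Q and (P -> Q) = False and True = False
P xor (not Q and (P -> Q)) = False xor False = False
not Q iff (P xor (not Q and (P -> Q))) = False iff False = True
Hence Statement 1 is true.

Statement 2: In symbols: (not P iff Q) and ((not Q -> Q) xor not Q)

not P = not False = True
not P iff Q = True iff True = True
not Q = not True = False
not Q -> Q = False -> True = True
not Q = not True = False
(not Q -> Q) xor not Q = True xor False = True
(not P iff Q) and ((not Q -> Q) xor not Q) = True and True = True
So Statement 2 is true.

Statement 3: Formalization: P xor (Q or (not Q -> not P))

not Q = not True = False
not P = not False = True
not Q -> not P = False -> True = True
Q or (not Q -> not P) = True or True = True
P xor (Q or (not Q -> not P)) = False xor True = True
Hence Statement 3 is true.

3 of the 3 statements are true.

3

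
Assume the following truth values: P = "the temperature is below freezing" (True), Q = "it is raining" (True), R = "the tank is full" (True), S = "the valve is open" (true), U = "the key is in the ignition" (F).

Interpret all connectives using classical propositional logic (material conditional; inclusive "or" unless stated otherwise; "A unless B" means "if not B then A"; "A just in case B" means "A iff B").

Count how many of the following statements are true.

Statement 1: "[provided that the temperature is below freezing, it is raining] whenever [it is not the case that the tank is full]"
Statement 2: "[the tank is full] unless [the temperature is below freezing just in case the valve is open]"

2

Statement 1: Parsed as ~R -> (P -> Q)

~R = ~T = F
P -> Q = T -> T = T
~R -> (P -> Q) = F -> T = T
Hence Statement 1 is true.

Statement 2: In symbols: R | (P <-> S)

P <-> S = T <-> T = T
R | (P <-> S) = T | T = T
Hence Statement 2 is true.

True statements: 2.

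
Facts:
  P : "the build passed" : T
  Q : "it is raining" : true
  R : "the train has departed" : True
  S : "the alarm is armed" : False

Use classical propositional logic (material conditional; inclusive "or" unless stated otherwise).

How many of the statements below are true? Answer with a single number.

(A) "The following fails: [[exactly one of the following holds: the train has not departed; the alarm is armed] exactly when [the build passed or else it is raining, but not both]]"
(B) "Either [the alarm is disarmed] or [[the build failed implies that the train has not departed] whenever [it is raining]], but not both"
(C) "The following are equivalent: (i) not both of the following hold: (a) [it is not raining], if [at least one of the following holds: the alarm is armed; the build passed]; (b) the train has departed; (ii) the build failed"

0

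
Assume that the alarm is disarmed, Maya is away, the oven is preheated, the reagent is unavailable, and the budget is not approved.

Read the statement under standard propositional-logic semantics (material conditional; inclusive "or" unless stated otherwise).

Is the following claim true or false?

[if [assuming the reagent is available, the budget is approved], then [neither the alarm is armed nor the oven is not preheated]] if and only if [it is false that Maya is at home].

Let S = "the reagent is available" (False), U = "the budget is approved" (False), P = "the alarm is armed" (False), R = "the oven is preheated" (True), Q = "Maya is at home" (False).
In symbols: ((S -> U) -> (P nor not R)) iff not Q

S -> U = False -> False = True
not R = not True = False
P nor not R = False nor False = True
(S -> U) -> (P nor not R) = True -> True = True
not Q = not False = True
((S -> U) -> (P nor not R)) iff not Q = True iff True = True

true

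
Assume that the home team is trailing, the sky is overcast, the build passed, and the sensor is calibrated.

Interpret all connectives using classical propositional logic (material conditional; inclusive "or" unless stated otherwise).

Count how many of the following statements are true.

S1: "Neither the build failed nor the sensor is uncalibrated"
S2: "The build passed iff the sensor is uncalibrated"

1

Let R = "the build passed" (T), S = "the sensor is calibrated" (T).

S1: In symbols: ~R nor ~S

~R = ~T = F
~S = ~T = F
~R nor ~S = F nor F = T
Hence S1 is true.

S2: Formalization: R <-> ~S

~S = ~T = F
R <-> ~S = T <-> F = F
So S2 is false.

1 of the 2 statements is true (S1).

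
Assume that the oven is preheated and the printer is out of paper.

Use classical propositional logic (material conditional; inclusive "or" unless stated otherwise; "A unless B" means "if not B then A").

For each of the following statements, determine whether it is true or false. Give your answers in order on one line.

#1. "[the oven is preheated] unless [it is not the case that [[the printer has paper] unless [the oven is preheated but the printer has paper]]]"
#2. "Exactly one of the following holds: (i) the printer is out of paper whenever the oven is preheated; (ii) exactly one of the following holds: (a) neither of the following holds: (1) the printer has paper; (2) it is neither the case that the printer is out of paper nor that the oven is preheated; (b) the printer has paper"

#1 true; #2 false

Let H = "the oven is preheated" (True), S = "the printer has paper" (False).

#1: Formalization: H or not (S or (H and S))

H and S = True and False = False
S or (H and S) = False or False = False
not (S or (H and S)) = not False = True
H or not (S or (H and S)) = True or True = True
Hence #1 is true.

#2: In symbols: (H -> not S) xor ((S nor (not S nor H)) xor S)

not S = not False = True
H -> not S = True -> True = True
not S = not False = True
not S nor H = True nor True = False
S nor (not S nor H) = False nor False = True
(S nor (not S nor H)) xor S = True xor False = True
(H -> not S) xor ((S nor (not S nor H)) xor S) = True xor True = False
So #2 is false.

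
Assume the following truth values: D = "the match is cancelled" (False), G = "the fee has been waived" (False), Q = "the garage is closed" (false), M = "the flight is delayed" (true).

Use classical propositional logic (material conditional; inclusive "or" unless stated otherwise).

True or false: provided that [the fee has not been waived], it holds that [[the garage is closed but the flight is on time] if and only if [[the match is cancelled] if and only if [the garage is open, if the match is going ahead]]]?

Formalization: ¬G → ((Q ∧ ¬M) ↔ (D ↔ (¬D → ¬Q)))

¬G = ¬F = T
¬M = ¬T = F
Q ∧ ¬M = F ∧ F = F
¬D = ¬F = T
¬Q = ¬F = T
¬D → ¬Q = T → T = T
D ↔ (¬D → ¬Q) = F ↔ T = F
(Q ∧ ¬M) ↔ (D ↔ (¬D → ¬Q)) = F ↔ F = T
¬G → ((Q ∧ ¬M) ↔ (D ↔ (¬D → ¬Q))) = T → T = T

True.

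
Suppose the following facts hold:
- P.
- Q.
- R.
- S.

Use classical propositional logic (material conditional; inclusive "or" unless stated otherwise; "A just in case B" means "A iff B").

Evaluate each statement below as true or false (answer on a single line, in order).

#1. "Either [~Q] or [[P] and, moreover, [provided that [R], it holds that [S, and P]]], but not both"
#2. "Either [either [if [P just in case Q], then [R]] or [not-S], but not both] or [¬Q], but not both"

#1 True / #2 True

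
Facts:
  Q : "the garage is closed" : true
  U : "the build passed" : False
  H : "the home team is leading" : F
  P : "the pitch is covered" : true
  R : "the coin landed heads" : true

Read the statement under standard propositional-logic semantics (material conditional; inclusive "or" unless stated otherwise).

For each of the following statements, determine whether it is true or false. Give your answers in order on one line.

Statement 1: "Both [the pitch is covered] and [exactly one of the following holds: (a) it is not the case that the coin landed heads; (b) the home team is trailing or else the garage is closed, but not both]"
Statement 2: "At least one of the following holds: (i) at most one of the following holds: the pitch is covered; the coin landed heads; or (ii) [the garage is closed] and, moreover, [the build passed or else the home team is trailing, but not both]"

Statement 1: This is P & (~R xor (~H xor Q)).

~R = ~T = F
~H = ~F = T
~H xor Q = T xor T = F
~R xor (~H xor Q) = F xor F = F
P & (~R xor (~H xor Q)) = T & F = F
Thus Statement 1 is false.

Statement 2: Parsed as (P nand R) | (Q & (U xor ~H))

P nand R = T nand T = F
~H = ~F = T
U xor ~H = F xor T = T
Q & (U xor ~H) = T & T = T
(P nand R) | (Q & (U xor ~H)) = F | T = T
Thus Statement 2 is true.

Statement 1 False / Statement 2 True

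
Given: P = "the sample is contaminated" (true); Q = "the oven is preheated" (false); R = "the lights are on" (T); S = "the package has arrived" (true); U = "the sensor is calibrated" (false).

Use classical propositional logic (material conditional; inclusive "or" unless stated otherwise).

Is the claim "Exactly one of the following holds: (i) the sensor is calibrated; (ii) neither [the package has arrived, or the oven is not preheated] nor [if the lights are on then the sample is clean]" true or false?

false

This is U xor ((S or not Q) nor (R -> not P)).

not Q = not False = True
S or not Q = True or True = True
not P = not True = False
R -> not P = True -> False = False
(S or not Q) nor (R -> not P) = True nor False = False
U xor ((S or not Q) nor (R -> not P)) = False xor False = False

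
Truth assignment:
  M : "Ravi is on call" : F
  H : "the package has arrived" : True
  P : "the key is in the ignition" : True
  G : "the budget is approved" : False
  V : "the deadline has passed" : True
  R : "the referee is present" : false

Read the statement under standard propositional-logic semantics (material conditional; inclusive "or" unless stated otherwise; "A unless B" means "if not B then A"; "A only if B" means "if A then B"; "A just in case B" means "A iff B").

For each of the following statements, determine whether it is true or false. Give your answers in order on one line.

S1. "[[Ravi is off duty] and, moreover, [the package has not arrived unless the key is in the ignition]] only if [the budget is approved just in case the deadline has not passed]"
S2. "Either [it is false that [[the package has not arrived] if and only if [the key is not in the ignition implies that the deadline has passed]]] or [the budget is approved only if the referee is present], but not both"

S1: In symbols: (~M & (~H | P)) -> (G <-> ~V)

~M = ~F = T
~H = ~T = F
~H | P = F | T = T
~M & (~H | P) = T & T = T
~V = ~T = F
G <-> ~V = F <-> F = T
(~M & (~H | P)) -> (G <-> ~V) = T -> T = T
So S1 is true.

S2: In symbols: ~(~H <-> (~P -> V)) xor (G -> R)

~H = ~T = F
~P = ~T = F
~P -> V = F -> T = T
~H <-> (~P -> V) = F <-> T = F
~(~H <-> (~P -> V)) = ~F = T
G -> R = F -> F = T
~(~H <-> (~P -> V)) xor (G -> R) = T xor T = F
Thus S2 is false.

S1 true / S2 false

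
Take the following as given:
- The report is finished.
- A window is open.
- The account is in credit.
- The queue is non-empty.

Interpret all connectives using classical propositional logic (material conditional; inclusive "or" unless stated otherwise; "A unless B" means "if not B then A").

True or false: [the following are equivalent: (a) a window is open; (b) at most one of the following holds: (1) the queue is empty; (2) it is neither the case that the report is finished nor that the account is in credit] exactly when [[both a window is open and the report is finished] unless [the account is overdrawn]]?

Let Q = "a window is open" (T), S = "the queue is empty" (F), P = "the report is finished" (T), R = "the account is overdrawn" (F).
Parsed as (Q ↔ (S ↑ (P ↓ ¬R))) ↔ ((Q ∧ P) ∨ R)

¬R = ¬F = T
P ↓ ¬R = T ↓ T = F
S ↑ (P ↓ ¬R) = F ↑ F = T
Q ↔ (S ↑ (P ↓ ¬R)) = T ↔ T = T
Q ∧ P = T ∧ T = T
(Q ∧ P) ∨ R = T ∨ F = T
(Q ↔ (S ↑ (P ↓ ¬R))) ↔ ((Q ∧ P) ∨ R) = T ↔ T = T

True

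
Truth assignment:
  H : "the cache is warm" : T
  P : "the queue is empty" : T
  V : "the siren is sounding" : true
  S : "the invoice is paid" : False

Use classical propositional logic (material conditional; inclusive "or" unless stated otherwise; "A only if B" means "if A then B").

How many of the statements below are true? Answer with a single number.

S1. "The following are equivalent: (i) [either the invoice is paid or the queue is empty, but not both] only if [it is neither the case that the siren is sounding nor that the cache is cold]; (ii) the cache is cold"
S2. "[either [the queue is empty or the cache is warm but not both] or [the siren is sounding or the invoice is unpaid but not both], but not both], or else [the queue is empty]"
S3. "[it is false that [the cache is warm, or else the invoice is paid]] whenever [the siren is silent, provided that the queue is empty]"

3

S1: In symbols: ((S xor P) -> (V nor not H)) iff not H

S xor P = False xor True = True
not H = not True = False
V nor not H = True nor False = False
(S xor P) -> (V nor not H) = True -> False = False
not H = not True = False
((S xor P) -> (V nor not H)) iff not H = False iff False = True
Thus S1 is true.

S2: Parsed as ((P xor H) xor (V xor not S)) or P

P xor H = True xor True = False
not S = not False = True
V xor not S = True xor True = False
(P xor H) xor (V xor not S) = False xor False = False
((P xor H) xor (V xor not S)) or P = False or True = True
So S2 is true.

S3: Formalization: (P -> not V) -> not (H or S)

not V = not True = False
P -> not V = True -> False = False
H or S = True or False = True
not (H or S) = not True = False
(P -> not V) -> not (H or S) = False -> False = True
Thus S3 is true.

Count: 3.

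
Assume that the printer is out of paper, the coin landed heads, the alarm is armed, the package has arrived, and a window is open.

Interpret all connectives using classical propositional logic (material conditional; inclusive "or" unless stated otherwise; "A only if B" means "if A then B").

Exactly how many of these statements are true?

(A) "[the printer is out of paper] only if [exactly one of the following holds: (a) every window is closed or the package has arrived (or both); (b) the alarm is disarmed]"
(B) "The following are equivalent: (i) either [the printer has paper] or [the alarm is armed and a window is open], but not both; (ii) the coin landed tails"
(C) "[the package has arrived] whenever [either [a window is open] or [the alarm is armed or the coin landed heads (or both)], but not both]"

Let R = "the printer has paper" (False), U = "a window is open" (True), L = "the package has arrived" (True), Q = "the alarm is armed" (True), N = "the coin landed heads" (True).

(A): Parsed as not R -> ((not U or L) xor not Q)

not R = not False = True
not U = not True = False
not U or L = False or True = True
not Q = not True = False
(not U or L) xor not Q = True xor False = True
not R -> ((not U or L) xor not Q) = True -> True = True
Thus (A) is true.

(B): Parsed as (R xor (Q and U)) iff not N

Q and U = True and True = True
R xor (Q and U) = False xor True = True
not N = not True = False
(R xor (Q and U)) iff not N = True iff False = False
Thus (B) is false.

(C): In symbols: (U xor (Q or N)) -> L

Q or N = True or True = True
U xor (Q or N) = True xor True = False
(U xor (Q or N)) -> L = False -> True = True
Thus (C) is true.

Count: 2.

2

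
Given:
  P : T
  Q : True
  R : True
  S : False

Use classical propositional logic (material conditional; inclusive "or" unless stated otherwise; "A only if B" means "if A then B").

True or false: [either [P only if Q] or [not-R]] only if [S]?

The statement is false.

This is ((P -> Q) or not R) -> S.

P -> Q = True -> True = True
not R = not True = False
(P -> Q) or not R = True or False = True
((P -> Q) or not R) -> S = True -> False = False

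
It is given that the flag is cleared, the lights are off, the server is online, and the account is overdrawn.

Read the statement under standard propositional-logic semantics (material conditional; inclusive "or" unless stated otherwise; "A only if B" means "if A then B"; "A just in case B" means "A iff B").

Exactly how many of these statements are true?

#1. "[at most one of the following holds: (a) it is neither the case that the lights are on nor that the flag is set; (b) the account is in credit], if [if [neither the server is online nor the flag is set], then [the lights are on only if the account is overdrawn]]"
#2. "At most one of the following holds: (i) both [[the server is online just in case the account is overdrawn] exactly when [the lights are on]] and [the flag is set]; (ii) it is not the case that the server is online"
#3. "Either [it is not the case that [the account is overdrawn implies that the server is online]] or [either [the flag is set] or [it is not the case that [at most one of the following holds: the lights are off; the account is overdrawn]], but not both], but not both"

3

Let M = "the server is online" (T), H = "the flag is set" (F), L = "the lights are on" (F), V = "the account is overdrawn" (T).

#1: Formalization: ((M ↓ H) → (L → V)) → ((L ↓ H) ↑ ¬V)

M ↓ H = T ↓ F = F
L → V = F → T = T
(M ↓ H) → (L → V) = F → T = T
L ↓ H = F ↓ F = T
¬V = ¬T = F
(L ↓ H) ↑ ¬V = T ↑ F = T
((M ↓ H) → (L → V)) → ((L ↓ H) ↑ ¬V) = T → T = T
So #1 is true.

#2: This is (((M ↔ V) ↔ L) ∧ H) ↑ ¬M.

M ↔ V = T ↔ T = T
(M ↔ V) ↔ L = T ↔ F = F
((M ↔ V) ↔ L) ∧ H = F ∧ F = F
¬M = ¬T = F
(((M ↔ V) ↔ L) ∧ H) ↑ ¬M = F ↑ F = T
Hence #2 is true.

#3: Formalization: ¬(V → M) ⊕ (H ⊕ ¬(¬L ↑ V))

V → M = T → T = T
¬(V → M) = ¬T = F
¬L = ¬F = T
¬L ↑ V = T ↑ T = F
¬(¬L ↑ V) = ¬F = T
H ⊕ ¬(¬L ↑ V) = F ⊕ T = T
¬(V → M) ⊕ (H ⊕ ¬(¬L ↑ V)) = F ⊕ T = T
Hence #3 is true.

3 of the 3 statements are true.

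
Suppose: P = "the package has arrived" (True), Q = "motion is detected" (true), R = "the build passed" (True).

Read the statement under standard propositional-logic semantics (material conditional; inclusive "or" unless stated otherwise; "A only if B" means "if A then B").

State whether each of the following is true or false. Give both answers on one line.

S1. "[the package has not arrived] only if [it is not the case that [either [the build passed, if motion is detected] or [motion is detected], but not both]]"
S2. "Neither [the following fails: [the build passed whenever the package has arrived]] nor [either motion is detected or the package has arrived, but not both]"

S1: In symbols: not P -> not ((Q -> R) xor Q)

not P = not True = False
Q -> R = True -> True = True
(Q -> R) xor Q = True xor True = False
not ((Q -> R) xor Q) = not False = True
not P -> not ((Q -> R) xor Q) = False -> True = True
Hence S1 is true.

S2: Formalization: not (P -> R) nor (Q xor P)

P -> R = True -> True = True
not (P -> R) = not True = False
Q xor P = True xor True = False
not (P -> R) nor (Q xor P) = False nor False = True
So S2 is true.

S1 True / S2 True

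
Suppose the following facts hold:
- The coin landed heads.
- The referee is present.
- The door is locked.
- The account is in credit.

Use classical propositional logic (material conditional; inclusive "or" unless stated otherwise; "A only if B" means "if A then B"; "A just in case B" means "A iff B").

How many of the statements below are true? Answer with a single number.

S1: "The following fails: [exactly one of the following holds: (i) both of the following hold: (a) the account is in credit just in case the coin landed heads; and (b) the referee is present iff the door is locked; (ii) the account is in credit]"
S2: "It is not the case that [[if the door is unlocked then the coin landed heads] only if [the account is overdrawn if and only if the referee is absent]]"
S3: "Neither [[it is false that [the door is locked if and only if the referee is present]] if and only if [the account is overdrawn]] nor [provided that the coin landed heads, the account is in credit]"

1

Let S = "the account is overdrawn" (False), P = "the coin landed heads" (True), Q = "the referee is present" (True), R = "the door is locked" (True).

S1: In symbols: not (((not S iff P) and (Q iff R)) xor not S)

not S = not False = True
not S iff P = True iff True = True
Q iff R = True iff True = True
(not S iff P) and (Q iff R) = True and True = True
not S = not False = True
((not S iff P) and (Q iff R)) xor not S = True xor True = False
not (((not S iff P) and (Q iff R)) xor not S) = not False = True
So S1 is true.

S2: Parsed as not ((not R -> P) -> (S iff not Q))

not R = not True = False
not R -> P = False -> True = True
not Q = not True = False
S iff not Q = False iff False = True
(not R -> P) -> (S iff not Q) = True -> True = True
not ((not R -> P) -> (S iff not Q)) = not True = False
So S2 is false.

S3: Formalization: (not (R iff Q) iff S) nor (P -> not S)

R iff Q = True iff True = True
not (R iff Q) = not True = False
not (R iff Q) iff S = False iff False = True
not S = not False = True
P -> not S = True -> True = True
(not (R iff Q) iff S) nor (P -> not S) = True nor True = False
Hence S3 is false.

True statements: 1.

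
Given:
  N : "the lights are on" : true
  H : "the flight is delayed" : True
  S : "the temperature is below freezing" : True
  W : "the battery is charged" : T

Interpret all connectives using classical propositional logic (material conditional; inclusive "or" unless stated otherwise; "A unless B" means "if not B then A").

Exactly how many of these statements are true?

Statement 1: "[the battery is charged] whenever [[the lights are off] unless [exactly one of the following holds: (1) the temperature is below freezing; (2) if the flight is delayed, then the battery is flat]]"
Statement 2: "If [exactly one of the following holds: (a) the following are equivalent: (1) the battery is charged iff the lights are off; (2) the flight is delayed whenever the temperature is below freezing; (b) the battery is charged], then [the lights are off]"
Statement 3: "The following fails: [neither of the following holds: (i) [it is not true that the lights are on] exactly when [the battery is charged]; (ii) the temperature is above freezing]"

Statement 1: Parsed as (¬N ∨ (S ⊕ (H → ¬W))) → W

¬N = ¬T = F
¬W = ¬T = F
H → ¬W = T → F = F
S ⊕ (H → ¬W) = T ⊕ F = T
¬N ∨ (S ⊕ (H → ¬W)) = F ∨ T = T
(¬N ∨ (S ⊕ (H → ¬W))) → W = T → T = T
Thus Statement 1 is true.

Statement 2: Parsed as (((W ↔ ¬N) ↔ (S → H)) ⊕ W) → ¬N

¬N = ¬T = F
W ↔ ¬N = T ↔ F = F
S → H = T → T = T
(W ↔ ¬N) ↔ (S → H) = F ↔ T = F
((W ↔ ¬N) ↔ (S → H)) ⊕ W = F ⊕ T = T
¬N = ¬T = F
(((W ↔ ¬N) ↔ (S → H)) ⊕ W) → ¬N = T → F = F
Thus Statement 2 is false.

Statement 3: Formalization: ¬((¬N ↔ W) ↓ ¬S)

¬N = ¬T = F
¬N ↔ W = F ↔ T = F
¬S = ¬T = F
(¬N ↔ W) ↓ ¬S = F ↓ F = T
¬((¬N ↔ W) ↓ ¬S) = ¬T = F
So Statement 3 is false.

1 of the 3 statements is true (Statement 1).

1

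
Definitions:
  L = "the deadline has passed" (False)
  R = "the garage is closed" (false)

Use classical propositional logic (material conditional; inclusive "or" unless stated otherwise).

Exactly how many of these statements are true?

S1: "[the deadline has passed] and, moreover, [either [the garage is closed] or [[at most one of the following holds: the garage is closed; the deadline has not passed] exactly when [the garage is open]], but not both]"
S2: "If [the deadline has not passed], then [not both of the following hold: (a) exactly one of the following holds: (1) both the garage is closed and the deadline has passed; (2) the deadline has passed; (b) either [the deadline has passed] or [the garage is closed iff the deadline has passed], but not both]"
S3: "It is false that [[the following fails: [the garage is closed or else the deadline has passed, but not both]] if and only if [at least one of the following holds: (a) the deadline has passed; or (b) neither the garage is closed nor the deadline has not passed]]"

S1: In symbols: L ∧ (R ⊕ ((R ↑ ¬L) ↔ ¬R))

¬L = ¬F = T
R ↑ ¬L = F ↑ T = T
¬R = ¬F = T
(R ↑ ¬L) ↔ ¬R = T ↔ T = T
R ⊕ ((R ↑ ¬L) ↔ ¬R) = F ⊕ T = T
L ∧ (R ⊕ ((R ↑ ¬L) ↔ ¬R)) = F ∧ T = F
Thus S1 is false.

S2: Formalization: ¬L → (((R ∧ L) ⊕ L) ↑ (L ⊕ (R ↔ L)))

¬L = ¬F = T
R ∧ L = F ∧ F = F
(R ∧ L) ⊕ L = F ⊕ F = F
R ↔ L = F ↔ F = T
L ⊕ (R ↔ L) = F ⊕ T = T
((R ∧ L) ⊕ L) ↑ (L ⊕ (R ↔ L)) = F ↑ T = T
¬L → (((R ∧ L) ⊕ L) ↑ (L ⊕ (R ↔ L))) = T → T = T
So S2 is true.

S3: In symbols: ¬(¬(R ⊕ L) ↔ (L ∨ (R ↓ ¬L)))

R ⊕ L = F ⊕ F = F
¬(R ⊕ L) = ¬F = T
¬L = ¬F = T
R ↓ ¬L = F ↓ T = F
L ∨ (R ↓ ¬L) = F ∨ F = F
¬(R ⊕ L) ↔ (L ∨ (R ↓ ¬L)) = T ↔ F = F
¬(¬(R ⊕ L) ↔ (L ∨ (R ↓ ¬L))) = ¬F = T
So S3 is true.

2 of the 3 statements are true (S2, S3).

2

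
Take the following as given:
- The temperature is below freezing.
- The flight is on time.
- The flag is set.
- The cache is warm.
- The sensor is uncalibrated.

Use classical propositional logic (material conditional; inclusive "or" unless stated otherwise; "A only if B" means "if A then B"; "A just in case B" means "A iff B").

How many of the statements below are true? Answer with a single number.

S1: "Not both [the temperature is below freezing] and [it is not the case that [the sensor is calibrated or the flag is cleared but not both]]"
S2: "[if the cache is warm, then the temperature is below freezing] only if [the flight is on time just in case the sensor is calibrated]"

0

Let P = "the temperature is below freezing" (T), U = "the sensor is calibrated" (F), R = "the flag is set" (T), S = "the cache is warm" (T), Q = "the flight is delayed" (F).

S1: This is P ↑ ¬(U ⊕ ¬R).

¬R = ¬T = F
U ⊕ ¬R = F ⊕ F = F
¬(U ⊕ ¬R) = ¬F = T
P ↑ ¬(U ⊕ ¬R) = T ↑ T = F
So S1 is false.

S2: This is (S → P) → (¬Q ↔ U).

S → P = T → T = T
¬Q = ¬F = T
¬Q ↔ U = T ↔ F = F
(S → P) → (¬Q ↔ U) = T → F = F
Thus S2 is false.

True statements: 0 (none).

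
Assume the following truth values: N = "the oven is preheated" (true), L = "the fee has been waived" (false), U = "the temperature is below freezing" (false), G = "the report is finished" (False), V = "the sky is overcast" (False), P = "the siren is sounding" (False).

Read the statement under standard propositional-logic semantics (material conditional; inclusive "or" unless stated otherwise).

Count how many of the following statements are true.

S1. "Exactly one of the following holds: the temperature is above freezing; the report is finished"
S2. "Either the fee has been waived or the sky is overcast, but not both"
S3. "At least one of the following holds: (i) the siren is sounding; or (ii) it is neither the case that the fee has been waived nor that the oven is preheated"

1

S1: In symbols: ¬U ⊕ G

¬U = ¬F = T
¬U ⊕ G = T ⊕ F = T
Hence S1 is true.

S2: This is L ⊕ V.

L ⊕ V = F ⊕ F = F
So S2 is false.

S3: In symbols: P ∨ (L ↓ N)

L ↓ N = F ↓ T = F
P ∨ (L ↓ N) = F ∨ F = F
So S3 is false.

Count: 1.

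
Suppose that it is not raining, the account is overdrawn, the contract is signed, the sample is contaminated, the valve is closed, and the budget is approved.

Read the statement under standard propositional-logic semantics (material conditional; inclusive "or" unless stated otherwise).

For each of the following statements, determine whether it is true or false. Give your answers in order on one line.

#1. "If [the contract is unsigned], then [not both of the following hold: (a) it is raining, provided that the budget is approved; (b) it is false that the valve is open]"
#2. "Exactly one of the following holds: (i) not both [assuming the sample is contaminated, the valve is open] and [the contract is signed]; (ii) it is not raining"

#1 True; #2 False

Let R = "the contract is signed" (T), V = "the budget is approved" (T), P = "it is raining" (F), U = "the valve is open" (F), S = "the sample is contaminated" (T).

#1: In symbols: ¬R → ((V → P) ↑ ¬U)

¬R = ¬T = F
V → P = T → F = F
¬U = ¬F = T
(V → P) ↑ ¬U = F ↑ T = T
¬R → ((V → P) ↑ ¬U) = F → T = T
Thus #1 is true.

#2: Parsed as ((S → U) ↑ R) ⊕ ¬P

S → U = T → F = F
(S → U) ↑ R = F ↑ T = T
¬P = ¬F = T
((S → U) ↑ R) ⊕ ¬P = T ⊕ T = F
Thus #2 is false.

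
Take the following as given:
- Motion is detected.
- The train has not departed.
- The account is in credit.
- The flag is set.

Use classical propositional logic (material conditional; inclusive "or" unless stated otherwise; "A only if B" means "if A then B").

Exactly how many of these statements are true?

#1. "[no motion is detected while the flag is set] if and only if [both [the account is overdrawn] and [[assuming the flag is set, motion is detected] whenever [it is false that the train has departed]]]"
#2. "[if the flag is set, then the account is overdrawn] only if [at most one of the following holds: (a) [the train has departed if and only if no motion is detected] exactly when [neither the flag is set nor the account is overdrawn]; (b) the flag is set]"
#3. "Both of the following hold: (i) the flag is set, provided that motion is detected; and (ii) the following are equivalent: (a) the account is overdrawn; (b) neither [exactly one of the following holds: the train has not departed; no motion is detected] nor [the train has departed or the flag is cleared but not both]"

Let P = "motion is detected" (T), M = "the flag is set" (T), D = "the account is overdrawn" (F), L = "the train has departed" (F).

#1: This is (¬P ∧ M) ↔ (D ∧ (¬L → (M → P))).

¬P = ¬T = F
¬P ∧ M = F ∧ T = F
¬L = ¬F = T
M → P = T → T = T
¬L → (M → P) = T → T = T
D ∧ (¬L → (M → P)) = F ∧ T = F
(¬P ∧ M) ↔ (D ∧ (¬L → (M → P))) = F ↔ F = T
So #1 is true.

#2: Formalization: (M → D) → (((L ↔ ¬P) ↔ (M ↓ D)) ↑ M)

M → D = T → F = F
¬P = ¬T = F
L ↔ ¬P = F ↔ F = T
M ↓ D = T ↓ F = F
(L ↔ ¬P) ↔ (M ↓ D) = T ↔ F = F
((L ↔ ¬P) ↔ (M ↓ D)) ↑ M = F ↑ T = T
(M → D) → (((L ↔ ¬P) ↔ (M ↓ D)) ↑ M) = F → T = T
Hence #2 is true.

#3: Formalization: (P → M) ∧ (D ↔ ((¬L ⊕ ¬P) ↓ (L ⊕ ¬M)))

P → M = T → T = T
¬L = ¬F = T
¬P = ¬T = F
¬L ⊕ ¬P = T ⊕ F = T
¬M = ¬T = F
L ⊕ ¬M = F ⊕ F = F
(¬L ⊕ ¬P) ↓ (L ⊕ ¬M) = T ↓ F = F
D ↔ ((¬L ⊕ ¬P) ↓ (L ⊕ ¬M)) = F ↔ F = T
(P → M) ∧ (D ↔ ((¬L ⊕ ¬P) ↓ (L ⊕ ¬M))) = T ∧ T = T
So #3 is true.

3 of the 3 statements are true (#1, #2, #3).

3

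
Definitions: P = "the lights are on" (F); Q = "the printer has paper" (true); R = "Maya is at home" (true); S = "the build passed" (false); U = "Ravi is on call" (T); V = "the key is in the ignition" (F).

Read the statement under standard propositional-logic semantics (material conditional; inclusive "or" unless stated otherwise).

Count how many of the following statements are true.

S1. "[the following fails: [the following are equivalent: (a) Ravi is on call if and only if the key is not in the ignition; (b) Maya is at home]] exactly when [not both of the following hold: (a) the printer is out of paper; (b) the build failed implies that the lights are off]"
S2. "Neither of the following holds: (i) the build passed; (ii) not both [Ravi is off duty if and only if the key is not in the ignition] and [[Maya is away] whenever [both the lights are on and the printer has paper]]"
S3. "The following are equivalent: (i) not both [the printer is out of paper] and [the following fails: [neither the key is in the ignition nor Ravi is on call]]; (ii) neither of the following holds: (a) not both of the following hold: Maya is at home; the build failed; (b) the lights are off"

0

S1: This is ¬((U ↔ ¬V) ↔ R) ↔ (¬Q ↑ (¬S → ¬P)).

¬V = ¬F = T
U ↔ ¬V = T ↔ T = T
(U ↔ ¬V) ↔ R = T ↔ T = T
¬((U ↔ ¬V) ↔ R) = ¬T = F
¬Q = ¬T = F
¬S = ¬F = T
¬P = ¬F = T
¬S → ¬P = T → T = T
¬Q ↑ (¬S → ¬P) = F ↑ T = T
¬((U ↔ ¬V) ↔ R) ↔ (¬Q ↑ (¬S → ¬P)) = F ↔ T = F
So S1 is false.

S2: Formalization: S ↓ ((¬U ↔ ¬V) ↑ ((P ∧ Q) → ¬R))

¬U = ¬T = F
¬V = ¬F = T
¬U ↔ ¬V = F ↔ T = F
P ∧ Q = F ∧ T = F
¬R = ¬T = F
(P ∧ Q) → ¬R = F → F = T
(¬U ↔ ¬V) ↑ ((P ∧ Q) → ¬R) = F ↑ T = T
S ↓ ((¬U ↔ ¬V) ↑ ((P ∧ Q) → ¬R)) = F ↓ T = F
Hence S2 is false.

S3: In symbols: (¬Q ↑ ¬(V ↓ U)) ↔ ((R ↑ ¬S) ↓ ¬P)

¬Q = ¬T = F
V ↓ U = F ↓ T = F
¬(V ↓ U) = ¬F = T
¬Q ↑ ¬(V ↓ U) = F ↑ T = T
¬S = ¬F = T
R ↑ ¬S = T ↑ T = F
¬P = ¬F = T
(R ↑ ¬S) ↓ ¬P = F ↓ T = F
(¬Q ↑ ¬(V ↓ U)) ↔ ((R ↑ ¬S) ↓ ¬P) = T ↔ F = F
So S3 is false.

0 of the 3 statements are true (none).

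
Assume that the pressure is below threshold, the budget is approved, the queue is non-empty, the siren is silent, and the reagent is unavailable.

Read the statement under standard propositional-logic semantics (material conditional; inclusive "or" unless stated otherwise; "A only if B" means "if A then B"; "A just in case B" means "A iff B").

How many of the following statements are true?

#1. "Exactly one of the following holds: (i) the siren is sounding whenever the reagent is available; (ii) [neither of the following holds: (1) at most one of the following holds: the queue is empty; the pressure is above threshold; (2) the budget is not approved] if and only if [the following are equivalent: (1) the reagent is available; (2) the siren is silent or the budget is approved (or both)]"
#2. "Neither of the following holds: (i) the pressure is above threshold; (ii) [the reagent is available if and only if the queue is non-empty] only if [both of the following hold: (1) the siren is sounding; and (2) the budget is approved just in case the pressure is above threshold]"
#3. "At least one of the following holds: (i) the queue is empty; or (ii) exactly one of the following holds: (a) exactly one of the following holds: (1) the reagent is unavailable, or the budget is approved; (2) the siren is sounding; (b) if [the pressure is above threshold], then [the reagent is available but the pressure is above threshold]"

0

Let U = "the reagent is available" (False), S = "the siren is sounding" (False), R = "the queue is empty" (False), P = "the pressure is above threshold" (False), Q = "the budget is approved" (True).

#1: Formalization: (U -> S) xor (((R nand P) nor not Q) iff (U iff (not S or Q)))

U -> S = False -> False = True
R nand P = False nand False = True
not Q = not True = False
(R nand P) nor not Q = True nor False = False
not S = not False = True
not S or Q = True or True = True
U iff (not S or Q) = False iff True = False
((R nand P) nor not Q) iff (U iff (not S or Q)) = False iff False = True
(U -> S) xor (((R nand P) nor not Q) iff (U iff (not S or Q))) = True xor True = False
Hence #1 is false.

#2: This is P nor ((U iff not R) -> (S and (Q iff P))).

not R = not False = True
U iff not R = False iff True = False
Q iff P = True iff False = False
S and (Q iff P) = False and False = False
(U iff not R) -> (S and (Q iff P)) = False -> False = True
P nor ((U iff not R) -> (S and (Q iff P))) = False nor True = False
Hence #2 is false.

#3: Parsed as R or (((not U or Q) xor S) xor (P -> (U and P)))

not U = not False = True
not U or Q = True or True = True
(not U or Q) xor S = True xor False = True
U and P = False and False = False
P -> (U and P) = False -> False = True
((not U or Q) xor S) xor (P -> (U and P)) = True xor True = False
R or (((not U or Q) xor S) xor (P -> (U and P))) = False or False = False
Thus #3 is false.

Count: 0.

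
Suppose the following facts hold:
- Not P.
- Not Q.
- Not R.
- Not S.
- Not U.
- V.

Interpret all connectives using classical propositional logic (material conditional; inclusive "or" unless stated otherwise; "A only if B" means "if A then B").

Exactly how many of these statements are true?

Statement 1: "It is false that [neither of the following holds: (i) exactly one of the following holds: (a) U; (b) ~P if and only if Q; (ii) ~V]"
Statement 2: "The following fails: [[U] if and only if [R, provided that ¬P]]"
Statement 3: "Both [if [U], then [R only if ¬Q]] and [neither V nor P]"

Statement 1: Parsed as ~((U xor (~P <-> Q)) nor ~V)

~P = ~F = T
~P <-> Q = T <-> F = F
U xor (~P <-> Q) = F xor F = F
~V = ~T = F
(U xor (~P <-> Q)) nor ~V = F nor F = T
~((U xor (~P <-> Q)) nor ~V) = ~T = F
So Statement 1 is false.

Statement 2: In symbols: ~(U <-> (~P -> R))

~P = ~F = T
~P -> R = T -> F = F
U <-> (~P -> R) = F <-> F = T
~(U <-> (~P -> R)) = ~T = F
Thus Statement 2 is false.

Statement 3: Parsed as (U -> (R -> ~Q)) & (V nor P)

~Q = ~F = T
R -> ~Q = F -> T = T
U -> (R -> ~Q) = F -> T = T
V nor P = T nor F = F
(U -> (R -> ~Q)) & (V nor P) = T & F = F
Hence Statement 3 is false.

Count: 0.

0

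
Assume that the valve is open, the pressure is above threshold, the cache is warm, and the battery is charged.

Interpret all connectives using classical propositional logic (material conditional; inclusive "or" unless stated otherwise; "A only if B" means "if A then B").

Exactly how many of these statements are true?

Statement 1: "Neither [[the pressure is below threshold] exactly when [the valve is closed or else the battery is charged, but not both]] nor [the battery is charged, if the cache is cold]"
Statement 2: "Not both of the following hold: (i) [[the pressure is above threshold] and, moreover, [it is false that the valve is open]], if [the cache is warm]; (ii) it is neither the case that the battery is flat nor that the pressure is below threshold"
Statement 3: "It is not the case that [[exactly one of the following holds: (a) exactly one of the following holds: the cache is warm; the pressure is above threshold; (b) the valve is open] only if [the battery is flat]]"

2

Let W = "the pressure is above threshold" (T), H = "the valve is open" (T), Q = "the battery is charged" (T), G = "the cache is warm" (T).

Statement 1: This is (¬W ↔ (¬H ⊕ Q)) ↓ (¬G → Q).

¬W = ¬T = F
¬H = ¬T = F
¬H ⊕ Q = F ⊕ T = T
¬W ↔ (¬H ⊕ Q) = F ↔ T = F
¬G = ¬T = F
¬G → Q = F → T = T
(¬W ↔ (¬H ⊕ Q)) ↓ (¬G → Q) = F ↓ T = F
So Statement 1 is false.

Statement 2: Parsed as (G → (W ∧ ¬H)) ↑ (¬Q ↓ ¬W)

¬H = ¬T = F
W ∧ ¬H = T ∧ F = F
G → (W ∧ ¬H) = T → F = F
¬Q = ¬T = F
¬W = ¬T = F
¬Q ↓ ¬W = F ↓ F = T
(G → (W ∧ ¬H)) ↑ (¬Q ↓ ¬W) = F ↑ T = T
Hence Statement 2 is true.

Statement 3: This is ¬(((G ⊕ W) ⊕ H) → ¬Q).

G ⊕ W = T ⊕ T = F
(G ⊕ W) ⊕ H = F ⊕ T = T
¬Q = ¬T = F
((G ⊕ W) ⊕ H) → ¬Q = T → F = F
¬(((G ⊕ W) ⊕ H) → ¬Q) = ¬F = T
Thus Statement 3 is true.

2 of the 3 statements are true.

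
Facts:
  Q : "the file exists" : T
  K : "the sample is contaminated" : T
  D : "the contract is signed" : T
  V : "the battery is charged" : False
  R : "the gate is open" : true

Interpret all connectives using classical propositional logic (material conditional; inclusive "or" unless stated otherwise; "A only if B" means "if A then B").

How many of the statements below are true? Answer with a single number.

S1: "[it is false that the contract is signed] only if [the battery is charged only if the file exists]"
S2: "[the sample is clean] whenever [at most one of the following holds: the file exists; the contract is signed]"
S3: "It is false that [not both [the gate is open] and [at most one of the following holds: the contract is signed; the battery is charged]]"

3

S1: Parsed as ~D -> (V -> Q)

~D = ~T = F
V -> Q = F -> T = T
~D -> (V -> Q) = F -> T = T
Thus S1 is true.

S2: This is (Q nand D) -> ~K.

Q nand D = T nand T = F
~K = ~T = F
(Q nand D) -> ~K = F -> F = T
Thus S2 is true.

S3: This is ~(R nand (D nand V)).

D nand V = T nand F = T
R nand (D nand V) = T nand T = F
~(R nand (D nand V)) = ~F = T
Thus S3 is true.

3 of the 3 statements are true.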